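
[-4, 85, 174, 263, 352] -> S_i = -4 + 89*i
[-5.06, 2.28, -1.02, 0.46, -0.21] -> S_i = -5.06*(-0.45)^i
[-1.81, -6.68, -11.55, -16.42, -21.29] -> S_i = -1.81 + -4.87*i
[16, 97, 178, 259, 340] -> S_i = 16 + 81*i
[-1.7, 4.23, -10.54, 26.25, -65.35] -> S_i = -1.70*(-2.49)^i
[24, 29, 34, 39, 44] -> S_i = 24 + 5*i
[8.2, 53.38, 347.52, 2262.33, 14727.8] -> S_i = 8.20*6.51^i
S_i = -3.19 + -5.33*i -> [-3.19, -8.52, -13.85, -19.18, -24.51]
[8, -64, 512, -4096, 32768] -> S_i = 8*-8^i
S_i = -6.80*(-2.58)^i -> [-6.8, 17.54, -45.26, 116.78, -301.29]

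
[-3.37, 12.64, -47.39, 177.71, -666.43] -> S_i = -3.37*(-3.75)^i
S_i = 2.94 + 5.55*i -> [2.94, 8.49, 14.04, 19.59, 25.14]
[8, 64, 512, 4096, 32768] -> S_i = 8*8^i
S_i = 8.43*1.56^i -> [8.43, 13.15, 20.52, 32.0, 49.93]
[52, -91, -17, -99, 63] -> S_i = Random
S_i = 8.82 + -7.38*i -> [8.82, 1.44, -5.94, -13.32, -20.7]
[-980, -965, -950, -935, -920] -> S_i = -980 + 15*i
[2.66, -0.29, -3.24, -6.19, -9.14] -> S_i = 2.66 + -2.95*i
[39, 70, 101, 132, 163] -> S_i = 39 + 31*i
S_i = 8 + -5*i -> [8, 3, -2, -7, -12]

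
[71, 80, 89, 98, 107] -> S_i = 71 + 9*i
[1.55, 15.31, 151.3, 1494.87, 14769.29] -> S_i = 1.55*9.88^i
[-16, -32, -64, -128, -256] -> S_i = -16*2^i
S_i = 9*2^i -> [9, 18, 36, 72, 144]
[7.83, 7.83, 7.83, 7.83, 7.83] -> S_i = 7.83*1.00^i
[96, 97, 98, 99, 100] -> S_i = 96 + 1*i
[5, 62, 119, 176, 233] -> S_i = 5 + 57*i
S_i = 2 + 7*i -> [2, 9, 16, 23, 30]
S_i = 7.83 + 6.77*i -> [7.83, 14.6, 21.37, 28.14, 34.91]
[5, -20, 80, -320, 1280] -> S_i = 5*-4^i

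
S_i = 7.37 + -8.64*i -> [7.37, -1.27, -9.91, -18.55, -27.19]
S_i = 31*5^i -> [31, 155, 775, 3875, 19375]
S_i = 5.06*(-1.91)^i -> [5.06, -9.66, 18.46, -35.26, 67.34]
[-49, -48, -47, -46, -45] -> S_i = -49 + 1*i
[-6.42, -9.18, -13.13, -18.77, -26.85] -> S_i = -6.42*1.43^i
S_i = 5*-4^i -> [5, -20, 80, -320, 1280]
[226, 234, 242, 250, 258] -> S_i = 226 + 8*i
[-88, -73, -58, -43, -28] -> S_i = -88 + 15*i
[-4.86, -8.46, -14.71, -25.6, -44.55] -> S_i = -4.86*1.74^i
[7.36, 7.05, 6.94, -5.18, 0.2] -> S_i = Random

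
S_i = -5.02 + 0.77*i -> [-5.02, -4.25, -3.48, -2.71, -1.94]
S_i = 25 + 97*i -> [25, 122, 219, 316, 413]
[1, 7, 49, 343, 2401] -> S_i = 1*7^i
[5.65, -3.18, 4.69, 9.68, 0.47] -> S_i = Random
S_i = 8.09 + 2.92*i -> [8.09, 11.01, 13.93, 16.85, 19.77]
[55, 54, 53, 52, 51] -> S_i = 55 + -1*i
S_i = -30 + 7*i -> [-30, -23, -16, -9, -2]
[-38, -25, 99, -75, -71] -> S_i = Random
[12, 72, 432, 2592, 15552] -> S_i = 12*6^i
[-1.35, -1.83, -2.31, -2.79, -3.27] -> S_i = -1.35 + -0.48*i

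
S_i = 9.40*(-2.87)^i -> [9.4, -26.98, 77.43, -222.22, 637.76]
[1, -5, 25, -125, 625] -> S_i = 1*-5^i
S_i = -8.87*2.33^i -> [-8.87, -20.67, -48.15, -112.2, -261.43]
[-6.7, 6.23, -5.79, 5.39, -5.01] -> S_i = -6.70*(-0.93)^i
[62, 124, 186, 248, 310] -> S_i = 62 + 62*i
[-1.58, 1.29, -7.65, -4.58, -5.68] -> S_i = Random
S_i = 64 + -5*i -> [64, 59, 54, 49, 44]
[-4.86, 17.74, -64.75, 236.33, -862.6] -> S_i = -4.86*(-3.65)^i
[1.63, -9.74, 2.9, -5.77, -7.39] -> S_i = Random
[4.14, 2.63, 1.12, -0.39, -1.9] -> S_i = 4.14 + -1.51*i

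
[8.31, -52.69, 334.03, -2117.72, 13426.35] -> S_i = 8.31*(-6.34)^i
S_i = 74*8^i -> [74, 592, 4736, 37888, 303104]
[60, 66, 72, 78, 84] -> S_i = 60 + 6*i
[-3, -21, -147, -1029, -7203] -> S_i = -3*7^i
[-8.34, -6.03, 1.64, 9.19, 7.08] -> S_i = Random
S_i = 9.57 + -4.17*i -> [9.57, 5.4, 1.23, -2.94, -7.11]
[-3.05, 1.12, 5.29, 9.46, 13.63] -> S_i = -3.05 + 4.17*i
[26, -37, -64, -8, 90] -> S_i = Random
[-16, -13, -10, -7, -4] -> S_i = -16 + 3*i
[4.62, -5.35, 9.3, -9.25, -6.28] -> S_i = Random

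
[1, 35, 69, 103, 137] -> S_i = 1 + 34*i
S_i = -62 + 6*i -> [-62, -56, -50, -44, -38]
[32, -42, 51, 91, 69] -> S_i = Random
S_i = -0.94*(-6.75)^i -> [-0.94, 6.34, -42.83, 289.09, -1951.38]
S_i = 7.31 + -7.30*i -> [7.31, 0.01, -7.29, -14.59, -21.89]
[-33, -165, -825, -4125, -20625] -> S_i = -33*5^i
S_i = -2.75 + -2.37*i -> [-2.75, -5.12, -7.49, -9.86, -12.23]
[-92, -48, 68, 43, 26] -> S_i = Random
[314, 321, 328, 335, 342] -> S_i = 314 + 7*i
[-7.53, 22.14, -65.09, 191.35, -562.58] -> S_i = -7.53*(-2.94)^i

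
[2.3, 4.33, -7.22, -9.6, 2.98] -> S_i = Random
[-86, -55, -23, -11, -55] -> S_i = Random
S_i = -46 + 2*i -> [-46, -44, -42, -40, -38]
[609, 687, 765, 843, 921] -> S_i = 609 + 78*i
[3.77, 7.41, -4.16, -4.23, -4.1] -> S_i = Random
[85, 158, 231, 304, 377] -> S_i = 85 + 73*i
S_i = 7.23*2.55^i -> [7.23, 18.44, 47.01, 119.88, 305.7]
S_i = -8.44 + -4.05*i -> [-8.44, -12.49, -16.54, -20.59, -24.64]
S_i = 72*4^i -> [72, 288, 1152, 4608, 18432]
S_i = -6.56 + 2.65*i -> [-6.56, -3.91, -1.26, 1.39, 4.04]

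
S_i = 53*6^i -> [53, 318, 1908, 11448, 68688]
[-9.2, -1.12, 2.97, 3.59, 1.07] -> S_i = Random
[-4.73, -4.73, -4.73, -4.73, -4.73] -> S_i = -4.73 + -0.00*i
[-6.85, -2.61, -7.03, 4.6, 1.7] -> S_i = Random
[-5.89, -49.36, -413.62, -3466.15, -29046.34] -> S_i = -5.89*8.38^i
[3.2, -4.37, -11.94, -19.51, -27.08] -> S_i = 3.20 + -7.57*i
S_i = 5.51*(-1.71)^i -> [5.51, -9.42, 16.11, -27.55, 47.11]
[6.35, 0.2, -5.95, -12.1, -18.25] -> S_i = 6.35 + -6.15*i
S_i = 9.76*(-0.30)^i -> [9.76, -2.93, 0.88, -0.26, 0.08]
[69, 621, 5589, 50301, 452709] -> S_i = 69*9^i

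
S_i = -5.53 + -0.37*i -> [-5.53, -5.9, -6.27, -6.64, -7.01]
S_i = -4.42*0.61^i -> [-4.42, -2.7, -1.64, -1.0, -0.61]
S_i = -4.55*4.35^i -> [-4.55, -19.79, -86.1, -374.52, -1629.18]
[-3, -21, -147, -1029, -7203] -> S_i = -3*7^i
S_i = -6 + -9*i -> [-6, -15, -24, -33, -42]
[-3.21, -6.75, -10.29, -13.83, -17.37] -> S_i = -3.21 + -3.54*i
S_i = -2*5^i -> [-2, -10, -50, -250, -1250]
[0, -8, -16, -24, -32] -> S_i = 0 + -8*i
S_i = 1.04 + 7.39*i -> [1.04, 8.43, 15.82, 23.21, 30.6]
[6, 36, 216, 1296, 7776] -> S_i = 6*6^i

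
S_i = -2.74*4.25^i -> [-2.74, -11.65, -49.49, -210.34, -893.94]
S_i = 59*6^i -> [59, 354, 2124, 12744, 76464]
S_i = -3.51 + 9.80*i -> [-3.51, 6.29, 16.09, 25.89, 35.69]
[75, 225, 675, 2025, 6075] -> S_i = 75*3^i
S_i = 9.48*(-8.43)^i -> [9.48, -79.92, 673.7, -5679.25, 47876.09]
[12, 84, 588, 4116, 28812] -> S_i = 12*7^i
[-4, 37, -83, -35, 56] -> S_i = Random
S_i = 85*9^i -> [85, 765, 6885, 61965, 557685]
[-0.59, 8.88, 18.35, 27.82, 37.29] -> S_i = -0.59 + 9.47*i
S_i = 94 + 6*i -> [94, 100, 106, 112, 118]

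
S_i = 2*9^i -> [2, 18, 162, 1458, 13122]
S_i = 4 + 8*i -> [4, 12, 20, 28, 36]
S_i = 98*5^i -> [98, 490, 2450, 12250, 61250]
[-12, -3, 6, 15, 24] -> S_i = -12 + 9*i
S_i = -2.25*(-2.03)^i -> [-2.25, 4.57, -9.27, 18.82, -38.21]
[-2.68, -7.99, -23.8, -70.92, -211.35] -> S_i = -2.68*2.98^i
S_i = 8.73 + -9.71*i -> [8.73, -0.98, -10.69, -20.4, -30.11]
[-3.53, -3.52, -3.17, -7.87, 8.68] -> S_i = Random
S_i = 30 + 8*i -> [30, 38, 46, 54, 62]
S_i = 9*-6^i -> [9, -54, 324, -1944, 11664]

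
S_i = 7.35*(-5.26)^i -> [7.35, -38.66, 203.36, -1069.66, 5626.4]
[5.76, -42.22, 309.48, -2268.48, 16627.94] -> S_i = 5.76*(-7.33)^i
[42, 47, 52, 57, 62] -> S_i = 42 + 5*i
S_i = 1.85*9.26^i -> [1.85, 17.13, 158.63, 1468.94, 13602.4]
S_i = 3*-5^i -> [3, -15, 75, -375, 1875]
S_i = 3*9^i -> [3, 27, 243, 2187, 19683]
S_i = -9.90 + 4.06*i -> [-9.9, -5.84, -1.78, 2.28, 6.34]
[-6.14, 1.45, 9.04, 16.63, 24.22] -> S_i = -6.14 + 7.59*i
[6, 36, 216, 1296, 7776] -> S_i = 6*6^i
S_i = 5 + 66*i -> [5, 71, 137, 203, 269]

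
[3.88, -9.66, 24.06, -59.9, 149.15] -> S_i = 3.88*(-2.49)^i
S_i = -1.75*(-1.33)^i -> [-1.75, 2.33, -3.1, 4.12, -5.48]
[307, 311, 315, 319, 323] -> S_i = 307 + 4*i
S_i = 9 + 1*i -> [9, 10, 11, 12, 13]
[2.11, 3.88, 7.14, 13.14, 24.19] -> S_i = 2.11*1.84^i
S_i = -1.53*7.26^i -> [-1.53, -11.11, -80.64, -585.47, -4250.48]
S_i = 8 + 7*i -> [8, 15, 22, 29, 36]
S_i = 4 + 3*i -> [4, 7, 10, 13, 16]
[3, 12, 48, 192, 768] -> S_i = 3*4^i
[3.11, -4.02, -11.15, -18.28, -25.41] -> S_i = 3.11 + -7.13*i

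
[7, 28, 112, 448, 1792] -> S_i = 7*4^i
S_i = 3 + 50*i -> [3, 53, 103, 153, 203]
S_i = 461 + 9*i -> [461, 470, 479, 488, 497]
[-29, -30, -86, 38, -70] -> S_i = Random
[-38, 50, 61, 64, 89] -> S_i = Random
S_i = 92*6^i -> [92, 552, 3312, 19872, 119232]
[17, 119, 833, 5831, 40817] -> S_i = 17*7^i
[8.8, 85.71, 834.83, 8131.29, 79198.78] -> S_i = 8.80*9.74^i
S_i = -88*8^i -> [-88, -704, -5632, -45056, -360448]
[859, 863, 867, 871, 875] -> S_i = 859 + 4*i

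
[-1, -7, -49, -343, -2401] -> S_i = -1*7^i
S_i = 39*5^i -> [39, 195, 975, 4875, 24375]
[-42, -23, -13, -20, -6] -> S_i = Random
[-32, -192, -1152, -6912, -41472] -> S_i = -32*6^i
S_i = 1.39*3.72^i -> [1.39, 5.17, 19.24, 71.56, 266.19]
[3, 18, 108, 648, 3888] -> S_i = 3*6^i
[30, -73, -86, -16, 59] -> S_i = Random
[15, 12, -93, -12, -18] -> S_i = Random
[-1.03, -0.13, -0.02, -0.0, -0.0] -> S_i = -1.03*0.13^i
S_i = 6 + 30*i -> [6, 36, 66, 96, 126]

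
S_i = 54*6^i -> [54, 324, 1944, 11664, 69984]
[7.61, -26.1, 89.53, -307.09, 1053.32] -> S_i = 7.61*(-3.43)^i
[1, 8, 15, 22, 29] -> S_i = 1 + 7*i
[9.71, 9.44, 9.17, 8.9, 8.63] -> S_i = 9.71 + -0.27*i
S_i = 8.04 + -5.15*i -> [8.04, 2.89, -2.26, -7.41, -12.56]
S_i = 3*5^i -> [3, 15, 75, 375, 1875]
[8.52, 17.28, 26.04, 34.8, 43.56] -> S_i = 8.52 + 8.76*i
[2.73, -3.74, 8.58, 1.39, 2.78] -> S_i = Random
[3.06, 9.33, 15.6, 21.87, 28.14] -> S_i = 3.06 + 6.27*i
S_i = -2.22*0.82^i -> [-2.22, -1.82, -1.49, -1.22, -1.0]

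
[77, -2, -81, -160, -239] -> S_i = 77 + -79*i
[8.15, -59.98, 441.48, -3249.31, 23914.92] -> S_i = 8.15*(-7.36)^i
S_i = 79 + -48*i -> [79, 31, -17, -65, -113]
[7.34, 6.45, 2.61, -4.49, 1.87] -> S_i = Random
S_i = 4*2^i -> [4, 8, 16, 32, 64]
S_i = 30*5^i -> [30, 150, 750, 3750, 18750]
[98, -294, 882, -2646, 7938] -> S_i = 98*-3^i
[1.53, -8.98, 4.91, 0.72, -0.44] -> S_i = Random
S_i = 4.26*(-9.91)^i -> [4.26, -42.22, 418.37, -4146.01, 41086.98]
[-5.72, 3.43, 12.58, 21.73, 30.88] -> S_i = -5.72 + 9.15*i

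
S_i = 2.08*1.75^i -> [2.08, 3.64, 6.37, 11.15, 19.51]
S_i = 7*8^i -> [7, 56, 448, 3584, 28672]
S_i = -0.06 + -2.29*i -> [-0.06, -2.35, -4.64, -6.93, -9.22]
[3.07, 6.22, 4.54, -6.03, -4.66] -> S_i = Random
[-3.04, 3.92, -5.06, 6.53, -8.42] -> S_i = -3.04*(-1.29)^i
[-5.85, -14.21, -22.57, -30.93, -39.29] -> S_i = -5.85 + -8.36*i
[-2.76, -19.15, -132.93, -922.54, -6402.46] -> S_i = -2.76*6.94^i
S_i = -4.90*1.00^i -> [-4.9, -4.9, -4.9, -4.9, -4.9]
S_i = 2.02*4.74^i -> [2.02, 9.57, 45.38, 215.12, 1019.68]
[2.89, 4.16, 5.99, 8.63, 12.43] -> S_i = 2.89*1.44^i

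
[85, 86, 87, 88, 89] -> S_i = 85 + 1*i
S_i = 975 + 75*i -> [975, 1050, 1125, 1200, 1275]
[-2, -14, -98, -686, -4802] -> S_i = -2*7^i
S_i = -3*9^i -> [-3, -27, -243, -2187, -19683]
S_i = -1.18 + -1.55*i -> [-1.18, -2.73, -4.28, -5.83, -7.38]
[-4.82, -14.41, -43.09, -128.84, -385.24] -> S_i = -4.82*2.99^i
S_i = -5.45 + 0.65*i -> [-5.45, -4.8, -4.15, -3.5, -2.85]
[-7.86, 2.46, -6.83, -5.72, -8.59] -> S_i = Random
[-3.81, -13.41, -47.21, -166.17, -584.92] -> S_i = -3.81*3.52^i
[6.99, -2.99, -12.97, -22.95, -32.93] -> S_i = 6.99 + -9.98*i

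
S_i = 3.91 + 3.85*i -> [3.91, 7.76, 11.61, 15.46, 19.31]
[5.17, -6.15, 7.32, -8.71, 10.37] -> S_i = 5.17*(-1.19)^i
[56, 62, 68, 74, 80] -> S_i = 56 + 6*i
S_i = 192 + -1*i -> [192, 191, 190, 189, 188]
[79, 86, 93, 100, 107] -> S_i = 79 + 7*i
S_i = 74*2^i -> [74, 148, 296, 592, 1184]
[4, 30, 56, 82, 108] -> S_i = 4 + 26*i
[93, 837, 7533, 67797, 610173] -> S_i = 93*9^i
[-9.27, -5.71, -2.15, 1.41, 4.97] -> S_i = -9.27 + 3.56*i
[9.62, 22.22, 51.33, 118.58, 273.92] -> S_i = 9.62*2.31^i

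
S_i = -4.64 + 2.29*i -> [-4.64, -2.35, -0.06, 2.23, 4.52]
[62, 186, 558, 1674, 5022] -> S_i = 62*3^i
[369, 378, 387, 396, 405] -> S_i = 369 + 9*i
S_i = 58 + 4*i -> [58, 62, 66, 70, 74]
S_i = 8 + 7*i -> [8, 15, 22, 29, 36]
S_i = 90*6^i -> [90, 540, 3240, 19440, 116640]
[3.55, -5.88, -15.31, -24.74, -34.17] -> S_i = 3.55 + -9.43*i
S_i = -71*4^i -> [-71, -284, -1136, -4544, -18176]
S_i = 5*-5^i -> [5, -25, 125, -625, 3125]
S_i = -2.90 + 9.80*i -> [-2.9, 6.9, 16.7, 26.5, 36.3]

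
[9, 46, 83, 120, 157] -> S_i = 9 + 37*i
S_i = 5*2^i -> [5, 10, 20, 40, 80]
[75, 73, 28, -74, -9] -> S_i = Random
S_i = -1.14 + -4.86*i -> [-1.14, -6.0, -10.86, -15.72, -20.58]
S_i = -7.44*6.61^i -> [-7.44, -49.18, -325.07, -2148.71, -14202.96]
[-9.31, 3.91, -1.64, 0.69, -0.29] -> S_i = -9.31*(-0.42)^i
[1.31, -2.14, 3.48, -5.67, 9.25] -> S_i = 1.31*(-1.63)^i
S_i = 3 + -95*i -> [3, -92, -187, -282, -377]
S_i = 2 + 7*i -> [2, 9, 16, 23, 30]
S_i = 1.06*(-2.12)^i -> [1.06, -2.25, 4.76, -10.1, 21.41]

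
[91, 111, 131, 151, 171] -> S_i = 91 + 20*i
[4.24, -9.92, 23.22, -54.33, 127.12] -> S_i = 4.24*(-2.34)^i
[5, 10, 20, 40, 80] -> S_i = 5*2^i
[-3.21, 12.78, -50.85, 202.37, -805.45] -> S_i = -3.21*(-3.98)^i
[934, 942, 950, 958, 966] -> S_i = 934 + 8*i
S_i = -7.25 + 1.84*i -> [-7.25, -5.41, -3.57, -1.73, 0.11]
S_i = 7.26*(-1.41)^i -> [7.26, -10.24, 14.43, -20.35, 28.7]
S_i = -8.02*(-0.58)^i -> [-8.02, 4.65, -2.7, 1.56, -0.91]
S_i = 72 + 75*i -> [72, 147, 222, 297, 372]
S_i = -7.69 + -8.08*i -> [-7.69, -15.77, -23.85, -31.93, -40.01]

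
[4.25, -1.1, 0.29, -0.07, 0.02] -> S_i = 4.25*(-0.26)^i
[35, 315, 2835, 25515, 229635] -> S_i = 35*9^i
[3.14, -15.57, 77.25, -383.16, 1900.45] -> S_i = 3.14*(-4.96)^i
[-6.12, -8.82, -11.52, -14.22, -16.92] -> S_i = -6.12 + -2.70*i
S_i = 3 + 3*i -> [3, 6, 9, 12, 15]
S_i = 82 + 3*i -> [82, 85, 88, 91, 94]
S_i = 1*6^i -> [1, 6, 36, 216, 1296]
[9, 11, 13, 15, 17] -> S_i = 9 + 2*i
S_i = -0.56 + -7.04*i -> [-0.56, -7.6, -14.64, -21.68, -28.72]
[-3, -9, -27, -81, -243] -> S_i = -3*3^i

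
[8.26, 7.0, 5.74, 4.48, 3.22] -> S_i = 8.26 + -1.26*i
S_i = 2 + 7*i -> [2, 9, 16, 23, 30]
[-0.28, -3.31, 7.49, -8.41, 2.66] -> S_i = Random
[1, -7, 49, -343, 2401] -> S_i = 1*-7^i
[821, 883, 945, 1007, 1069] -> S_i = 821 + 62*i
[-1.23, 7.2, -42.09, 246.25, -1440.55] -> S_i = -1.23*(-5.85)^i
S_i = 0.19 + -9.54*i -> [0.19, -9.35, -18.89, -28.43, -37.97]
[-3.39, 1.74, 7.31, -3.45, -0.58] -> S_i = Random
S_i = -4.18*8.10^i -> [-4.18, -33.86, -274.25, -2221.42, -17993.53]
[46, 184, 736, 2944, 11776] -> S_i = 46*4^i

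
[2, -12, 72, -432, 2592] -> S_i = 2*-6^i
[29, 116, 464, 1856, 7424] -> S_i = 29*4^i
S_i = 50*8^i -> [50, 400, 3200, 25600, 204800]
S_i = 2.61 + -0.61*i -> [2.61, 2.0, 1.39, 0.78, 0.17]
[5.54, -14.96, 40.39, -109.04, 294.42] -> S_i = 5.54*(-2.70)^i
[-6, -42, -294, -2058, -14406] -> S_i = -6*7^i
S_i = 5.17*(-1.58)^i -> [5.17, -8.17, 12.91, -20.39, 32.22]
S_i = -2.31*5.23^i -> [-2.31, -12.08, -63.19, -330.46, -1728.3]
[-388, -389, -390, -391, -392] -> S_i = -388 + -1*i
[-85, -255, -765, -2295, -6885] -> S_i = -85*3^i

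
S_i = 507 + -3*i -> [507, 504, 501, 498, 495]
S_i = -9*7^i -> [-9, -63, -441, -3087, -21609]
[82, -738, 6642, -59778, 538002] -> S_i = 82*-9^i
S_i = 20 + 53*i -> [20, 73, 126, 179, 232]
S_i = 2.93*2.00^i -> [2.93, 5.86, 11.72, 23.44, 46.88]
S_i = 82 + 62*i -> [82, 144, 206, 268, 330]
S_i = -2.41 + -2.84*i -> [-2.41, -5.25, -8.09, -10.93, -13.77]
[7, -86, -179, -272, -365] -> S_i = 7 + -93*i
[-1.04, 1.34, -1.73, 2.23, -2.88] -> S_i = -1.04*(-1.29)^i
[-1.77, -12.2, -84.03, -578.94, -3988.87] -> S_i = -1.77*6.89^i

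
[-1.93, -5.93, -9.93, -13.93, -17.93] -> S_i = -1.93 + -4.00*i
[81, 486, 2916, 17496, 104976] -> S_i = 81*6^i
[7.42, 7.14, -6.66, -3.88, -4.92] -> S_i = Random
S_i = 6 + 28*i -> [6, 34, 62, 90, 118]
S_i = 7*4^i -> [7, 28, 112, 448, 1792]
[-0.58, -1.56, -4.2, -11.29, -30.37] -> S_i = -0.58*2.69^i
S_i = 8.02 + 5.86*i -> [8.02, 13.88, 19.74, 25.6, 31.46]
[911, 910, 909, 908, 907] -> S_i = 911 + -1*i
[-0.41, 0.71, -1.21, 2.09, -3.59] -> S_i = -0.41*(-1.72)^i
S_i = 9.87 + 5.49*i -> [9.87, 15.36, 20.85, 26.34, 31.83]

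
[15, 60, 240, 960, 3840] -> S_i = 15*4^i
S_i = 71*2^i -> [71, 142, 284, 568, 1136]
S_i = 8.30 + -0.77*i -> [8.3, 7.53, 6.76, 5.99, 5.22]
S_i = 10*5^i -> [10, 50, 250, 1250, 6250]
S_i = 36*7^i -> [36, 252, 1764, 12348, 86436]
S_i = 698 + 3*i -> [698, 701, 704, 707, 710]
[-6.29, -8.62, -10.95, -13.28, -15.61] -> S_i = -6.29 + -2.33*i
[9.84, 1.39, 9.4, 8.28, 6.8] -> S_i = Random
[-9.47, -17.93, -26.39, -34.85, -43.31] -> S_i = -9.47 + -8.46*i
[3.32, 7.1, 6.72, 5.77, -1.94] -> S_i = Random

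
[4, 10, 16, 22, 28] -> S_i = 4 + 6*i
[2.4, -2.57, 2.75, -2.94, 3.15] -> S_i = 2.40*(-1.07)^i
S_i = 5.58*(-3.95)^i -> [5.58, -22.04, 87.06, -343.89, 1358.38]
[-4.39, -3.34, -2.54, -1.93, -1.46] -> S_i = -4.39*0.76^i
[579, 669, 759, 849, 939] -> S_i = 579 + 90*i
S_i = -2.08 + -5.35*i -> [-2.08, -7.43, -12.78, -18.13, -23.48]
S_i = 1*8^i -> [1, 8, 64, 512, 4096]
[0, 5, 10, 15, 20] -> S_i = 0 + 5*i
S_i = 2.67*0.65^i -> [2.67, 1.74, 1.13, 0.73, 0.48]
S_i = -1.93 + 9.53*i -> [-1.93, 7.6, 17.13, 26.66, 36.19]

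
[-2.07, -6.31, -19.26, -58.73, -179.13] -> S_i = -2.07*3.05^i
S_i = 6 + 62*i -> [6, 68, 130, 192, 254]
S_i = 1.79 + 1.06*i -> [1.79, 2.85, 3.91, 4.97, 6.03]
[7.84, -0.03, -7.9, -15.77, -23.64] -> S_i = 7.84 + -7.87*i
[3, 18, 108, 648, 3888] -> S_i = 3*6^i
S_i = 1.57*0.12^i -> [1.57, 0.19, 0.02, 0.0, 0.0]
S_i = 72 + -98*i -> [72, -26, -124, -222, -320]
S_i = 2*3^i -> [2, 6, 18, 54, 162]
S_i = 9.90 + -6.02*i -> [9.9, 3.88, -2.14, -8.16, -14.18]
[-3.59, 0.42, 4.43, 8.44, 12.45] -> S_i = -3.59 + 4.01*i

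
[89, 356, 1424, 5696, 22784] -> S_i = 89*4^i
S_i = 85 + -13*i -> [85, 72, 59, 46, 33]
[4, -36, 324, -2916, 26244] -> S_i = 4*-9^i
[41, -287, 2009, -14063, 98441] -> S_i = 41*-7^i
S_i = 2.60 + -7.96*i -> [2.6, -5.36, -13.32, -21.28, -29.24]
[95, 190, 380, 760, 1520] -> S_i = 95*2^i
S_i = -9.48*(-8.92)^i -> [-9.48, 84.56, -754.29, 6728.26, -60016.1]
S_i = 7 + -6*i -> [7, 1, -5, -11, -17]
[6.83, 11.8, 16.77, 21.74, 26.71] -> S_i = 6.83 + 4.97*i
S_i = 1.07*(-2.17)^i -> [1.07, -2.32, 5.04, -10.93, 23.73]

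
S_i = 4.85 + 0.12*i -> [4.85, 4.97, 5.09, 5.21, 5.33]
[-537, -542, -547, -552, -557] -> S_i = -537 + -5*i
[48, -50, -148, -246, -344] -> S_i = 48 + -98*i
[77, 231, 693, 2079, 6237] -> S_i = 77*3^i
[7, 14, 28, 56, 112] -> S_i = 7*2^i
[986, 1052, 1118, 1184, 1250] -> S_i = 986 + 66*i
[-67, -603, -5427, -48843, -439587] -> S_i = -67*9^i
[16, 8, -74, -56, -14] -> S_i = Random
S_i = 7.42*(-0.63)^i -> [7.42, -4.67, 2.94, -1.86, 1.17]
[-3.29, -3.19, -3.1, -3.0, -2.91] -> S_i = -3.29*0.97^i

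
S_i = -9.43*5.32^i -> [-9.43, -50.17, -266.89, -1419.86, -7553.67]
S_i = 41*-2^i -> [41, -82, 164, -328, 656]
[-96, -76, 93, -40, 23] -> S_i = Random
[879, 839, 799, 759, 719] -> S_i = 879 + -40*i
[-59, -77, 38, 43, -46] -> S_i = Random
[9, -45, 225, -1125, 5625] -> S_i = 9*-5^i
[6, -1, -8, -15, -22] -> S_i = 6 + -7*i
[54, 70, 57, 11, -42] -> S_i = Random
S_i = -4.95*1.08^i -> [-4.95, -5.35, -5.77, -6.24, -6.73]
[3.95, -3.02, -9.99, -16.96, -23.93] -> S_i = 3.95 + -6.97*i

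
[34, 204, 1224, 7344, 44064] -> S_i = 34*6^i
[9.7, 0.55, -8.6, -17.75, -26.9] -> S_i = 9.70 + -9.15*i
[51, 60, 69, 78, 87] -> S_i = 51 + 9*i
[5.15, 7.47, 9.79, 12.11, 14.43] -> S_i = 5.15 + 2.32*i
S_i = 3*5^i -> [3, 15, 75, 375, 1875]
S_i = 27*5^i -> [27, 135, 675, 3375, 16875]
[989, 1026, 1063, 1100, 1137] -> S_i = 989 + 37*i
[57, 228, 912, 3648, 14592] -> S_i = 57*4^i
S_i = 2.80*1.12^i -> [2.8, 3.14, 3.51, 3.93, 4.41]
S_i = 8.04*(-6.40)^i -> [8.04, -51.46, 329.32, -2107.64, 13488.88]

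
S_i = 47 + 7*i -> [47, 54, 61, 68, 75]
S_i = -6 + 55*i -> [-6, 49, 104, 159, 214]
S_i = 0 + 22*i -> [0, 22, 44, 66, 88]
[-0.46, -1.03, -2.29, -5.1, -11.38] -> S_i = -0.46*2.23^i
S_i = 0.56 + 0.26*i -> [0.56, 0.82, 1.08, 1.34, 1.6]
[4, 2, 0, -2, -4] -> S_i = 4 + -2*i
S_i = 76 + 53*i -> [76, 129, 182, 235, 288]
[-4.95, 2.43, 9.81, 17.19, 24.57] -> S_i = -4.95 + 7.38*i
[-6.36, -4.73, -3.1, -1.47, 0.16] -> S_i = -6.36 + 1.63*i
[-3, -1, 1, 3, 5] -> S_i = -3 + 2*i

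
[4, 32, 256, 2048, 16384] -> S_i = 4*8^i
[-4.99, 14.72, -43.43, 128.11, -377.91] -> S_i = -4.99*(-2.95)^i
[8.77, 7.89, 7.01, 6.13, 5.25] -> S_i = 8.77 + -0.88*i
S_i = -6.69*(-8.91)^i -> [-6.69, 59.61, -531.11, 4732.16, -42163.53]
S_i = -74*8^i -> [-74, -592, -4736, -37888, -303104]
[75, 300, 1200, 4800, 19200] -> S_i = 75*4^i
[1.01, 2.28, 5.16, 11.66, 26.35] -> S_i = 1.01*2.26^i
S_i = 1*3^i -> [1, 3, 9, 27, 81]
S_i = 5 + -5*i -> [5, 0, -5, -10, -15]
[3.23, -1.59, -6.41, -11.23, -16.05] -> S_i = 3.23 + -4.82*i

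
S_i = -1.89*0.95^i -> [-1.89, -1.8, -1.71, -1.62, -1.54]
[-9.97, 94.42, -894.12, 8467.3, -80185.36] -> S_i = -9.97*(-9.47)^i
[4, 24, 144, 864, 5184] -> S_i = 4*6^i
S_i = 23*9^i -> [23, 207, 1863, 16767, 150903]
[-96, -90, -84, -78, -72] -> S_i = -96 + 6*i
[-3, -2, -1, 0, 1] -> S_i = -3 + 1*i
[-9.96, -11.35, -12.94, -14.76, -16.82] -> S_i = -9.96*1.14^i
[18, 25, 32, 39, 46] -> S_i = 18 + 7*i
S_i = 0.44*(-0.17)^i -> [0.44, -0.07, 0.01, -0.0, 0.0]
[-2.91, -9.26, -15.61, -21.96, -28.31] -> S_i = -2.91 + -6.35*i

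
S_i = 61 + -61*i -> [61, 0, -61, -122, -183]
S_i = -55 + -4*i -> [-55, -59, -63, -67, -71]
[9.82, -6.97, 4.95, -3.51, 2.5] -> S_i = 9.82*(-0.71)^i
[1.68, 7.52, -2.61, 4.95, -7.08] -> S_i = Random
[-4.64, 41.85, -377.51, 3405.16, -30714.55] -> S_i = -4.64*(-9.02)^i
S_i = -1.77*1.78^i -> [-1.77, -3.15, -5.61, -9.98, -17.77]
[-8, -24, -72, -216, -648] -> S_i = -8*3^i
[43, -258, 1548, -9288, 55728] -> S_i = 43*-6^i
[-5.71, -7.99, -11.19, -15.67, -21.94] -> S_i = -5.71*1.40^i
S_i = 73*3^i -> [73, 219, 657, 1971, 5913]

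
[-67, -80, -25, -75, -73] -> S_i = Random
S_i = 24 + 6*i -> [24, 30, 36, 42, 48]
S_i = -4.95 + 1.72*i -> [-4.95, -3.23, -1.51, 0.21, 1.93]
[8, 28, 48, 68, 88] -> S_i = 8 + 20*i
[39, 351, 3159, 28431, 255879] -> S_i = 39*9^i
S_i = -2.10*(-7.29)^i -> [-2.1, 15.31, -111.6, 813.58, -5931.02]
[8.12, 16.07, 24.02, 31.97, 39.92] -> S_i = 8.12 + 7.95*i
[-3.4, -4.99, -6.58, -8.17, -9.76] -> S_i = -3.40 + -1.59*i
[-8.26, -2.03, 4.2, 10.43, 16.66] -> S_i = -8.26 + 6.23*i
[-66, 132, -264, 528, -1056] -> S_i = -66*-2^i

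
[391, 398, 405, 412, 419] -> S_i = 391 + 7*i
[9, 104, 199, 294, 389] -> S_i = 9 + 95*i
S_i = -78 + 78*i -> [-78, 0, 78, 156, 234]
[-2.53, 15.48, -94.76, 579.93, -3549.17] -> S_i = -2.53*(-6.12)^i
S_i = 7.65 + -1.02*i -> [7.65, 6.63, 5.61, 4.59, 3.57]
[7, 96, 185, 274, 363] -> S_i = 7 + 89*i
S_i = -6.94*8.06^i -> [-6.94, -55.94, -450.85, -3633.83, -29288.67]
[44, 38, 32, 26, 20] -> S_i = 44 + -6*i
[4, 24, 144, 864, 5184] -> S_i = 4*6^i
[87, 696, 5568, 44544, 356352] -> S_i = 87*8^i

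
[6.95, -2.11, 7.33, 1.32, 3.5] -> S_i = Random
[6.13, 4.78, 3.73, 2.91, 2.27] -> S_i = 6.13*0.78^i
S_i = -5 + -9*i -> [-5, -14, -23, -32, -41]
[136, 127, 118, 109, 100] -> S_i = 136 + -9*i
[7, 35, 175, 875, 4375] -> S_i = 7*5^i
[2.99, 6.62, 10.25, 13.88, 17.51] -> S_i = 2.99 + 3.63*i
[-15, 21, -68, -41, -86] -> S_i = Random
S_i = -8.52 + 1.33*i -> [-8.52, -7.19, -5.86, -4.53, -3.2]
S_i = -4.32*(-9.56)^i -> [-4.32, 41.3, -394.82, 3774.48, -36084.05]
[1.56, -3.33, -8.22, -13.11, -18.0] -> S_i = 1.56 + -4.89*i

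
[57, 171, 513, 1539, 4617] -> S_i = 57*3^i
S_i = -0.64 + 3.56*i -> [-0.64, 2.92, 6.48, 10.04, 13.6]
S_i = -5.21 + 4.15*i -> [-5.21, -1.06, 3.09, 7.24, 11.39]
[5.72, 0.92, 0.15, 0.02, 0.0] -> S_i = 5.72*0.16^i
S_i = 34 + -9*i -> [34, 25, 16, 7, -2]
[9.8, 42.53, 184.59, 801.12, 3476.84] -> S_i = 9.80*4.34^i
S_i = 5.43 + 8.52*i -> [5.43, 13.95, 22.47, 30.99, 39.51]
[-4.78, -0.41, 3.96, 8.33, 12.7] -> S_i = -4.78 + 4.37*i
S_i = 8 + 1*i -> [8, 9, 10, 11, 12]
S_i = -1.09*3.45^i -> [-1.09, -3.76, -12.97, -44.76, -154.42]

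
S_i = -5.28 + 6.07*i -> [-5.28, 0.79, 6.86, 12.93, 19.0]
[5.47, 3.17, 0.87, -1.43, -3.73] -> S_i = 5.47 + -2.30*i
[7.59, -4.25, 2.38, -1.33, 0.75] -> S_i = 7.59*(-0.56)^i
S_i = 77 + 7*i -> [77, 84, 91, 98, 105]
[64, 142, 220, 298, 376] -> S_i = 64 + 78*i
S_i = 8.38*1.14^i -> [8.38, 9.55, 10.89, 12.42, 14.15]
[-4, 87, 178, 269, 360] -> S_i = -4 + 91*i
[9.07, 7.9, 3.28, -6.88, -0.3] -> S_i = Random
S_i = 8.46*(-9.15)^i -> [8.46, -77.41, 708.29, -6480.88, 59300.01]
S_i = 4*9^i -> [4, 36, 324, 2916, 26244]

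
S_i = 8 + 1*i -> [8, 9, 10, 11, 12]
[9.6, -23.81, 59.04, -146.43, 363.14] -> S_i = 9.60*(-2.48)^i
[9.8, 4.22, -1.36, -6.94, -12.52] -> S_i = 9.80 + -5.58*i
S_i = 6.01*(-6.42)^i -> [6.01, -38.58, 247.71, -1590.3, 10209.74]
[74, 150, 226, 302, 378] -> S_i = 74 + 76*i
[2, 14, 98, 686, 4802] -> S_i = 2*7^i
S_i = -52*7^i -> [-52, -364, -2548, -17836, -124852]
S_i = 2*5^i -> [2, 10, 50, 250, 1250]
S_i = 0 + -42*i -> [0, -42, -84, -126, -168]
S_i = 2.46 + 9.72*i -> [2.46, 12.18, 21.9, 31.62, 41.34]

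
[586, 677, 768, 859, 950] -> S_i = 586 + 91*i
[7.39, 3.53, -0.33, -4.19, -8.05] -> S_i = 7.39 + -3.86*i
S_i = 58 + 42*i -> [58, 100, 142, 184, 226]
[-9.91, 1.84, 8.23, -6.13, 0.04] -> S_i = Random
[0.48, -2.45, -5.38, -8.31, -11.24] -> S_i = 0.48 + -2.93*i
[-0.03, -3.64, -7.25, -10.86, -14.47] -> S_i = -0.03 + -3.61*i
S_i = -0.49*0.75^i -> [-0.49, -0.37, -0.28, -0.21, -0.16]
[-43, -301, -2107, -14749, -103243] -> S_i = -43*7^i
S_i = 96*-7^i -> [96, -672, 4704, -32928, 230496]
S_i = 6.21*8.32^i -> [6.21, 51.67, 429.87, 3576.53, 29756.71]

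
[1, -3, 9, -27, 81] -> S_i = 1*-3^i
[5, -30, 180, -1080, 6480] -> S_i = 5*-6^i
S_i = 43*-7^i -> [43, -301, 2107, -14749, 103243]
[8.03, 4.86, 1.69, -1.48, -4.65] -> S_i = 8.03 + -3.17*i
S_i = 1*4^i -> [1, 4, 16, 64, 256]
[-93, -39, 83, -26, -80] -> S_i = Random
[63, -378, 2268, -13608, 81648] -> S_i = 63*-6^i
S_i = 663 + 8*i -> [663, 671, 679, 687, 695]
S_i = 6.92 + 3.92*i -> [6.92, 10.84, 14.76, 18.68, 22.6]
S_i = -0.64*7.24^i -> [-0.64, -4.63, -33.55, -242.88, -1758.47]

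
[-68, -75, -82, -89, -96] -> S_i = -68 + -7*i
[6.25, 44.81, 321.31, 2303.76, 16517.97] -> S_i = 6.25*7.17^i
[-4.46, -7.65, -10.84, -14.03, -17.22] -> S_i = -4.46 + -3.19*i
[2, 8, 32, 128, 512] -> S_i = 2*4^i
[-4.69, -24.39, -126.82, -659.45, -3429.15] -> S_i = -4.69*5.20^i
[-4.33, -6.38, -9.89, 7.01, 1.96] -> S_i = Random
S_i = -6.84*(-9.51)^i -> [-6.84, 65.05, -618.61, 5882.98, -55947.18]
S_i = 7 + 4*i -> [7, 11, 15, 19, 23]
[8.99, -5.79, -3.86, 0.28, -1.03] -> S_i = Random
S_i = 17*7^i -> [17, 119, 833, 5831, 40817]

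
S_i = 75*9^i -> [75, 675, 6075, 54675, 492075]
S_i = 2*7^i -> [2, 14, 98, 686, 4802]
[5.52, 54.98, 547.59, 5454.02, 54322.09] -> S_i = 5.52*9.96^i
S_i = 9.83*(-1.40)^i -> [9.83, -13.76, 19.27, -26.97, 37.76]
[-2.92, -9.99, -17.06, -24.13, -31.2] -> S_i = -2.92 + -7.07*i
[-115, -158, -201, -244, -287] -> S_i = -115 + -43*i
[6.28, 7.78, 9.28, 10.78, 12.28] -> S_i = 6.28 + 1.50*i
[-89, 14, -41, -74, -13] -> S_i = Random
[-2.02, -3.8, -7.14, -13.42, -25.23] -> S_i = -2.02*1.88^i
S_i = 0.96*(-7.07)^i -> [0.96, -6.79, 47.99, -339.26, 2398.55]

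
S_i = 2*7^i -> [2, 14, 98, 686, 4802]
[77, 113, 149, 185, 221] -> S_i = 77 + 36*i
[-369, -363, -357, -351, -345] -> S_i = -369 + 6*i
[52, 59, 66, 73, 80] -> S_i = 52 + 7*i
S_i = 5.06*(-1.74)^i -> [5.06, -8.8, 15.32, -26.66, 46.38]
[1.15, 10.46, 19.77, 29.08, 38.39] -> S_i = 1.15 + 9.31*i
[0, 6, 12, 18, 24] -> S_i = 0 + 6*i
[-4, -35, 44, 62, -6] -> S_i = Random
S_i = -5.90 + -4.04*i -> [-5.9, -9.94, -13.98, -18.02, -22.06]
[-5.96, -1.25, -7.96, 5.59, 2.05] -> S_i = Random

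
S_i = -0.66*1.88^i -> [-0.66, -1.24, -2.33, -4.39, -8.24]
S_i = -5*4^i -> [-5, -20, -80, -320, -1280]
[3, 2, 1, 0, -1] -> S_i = 3 + -1*i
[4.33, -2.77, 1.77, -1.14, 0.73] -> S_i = 4.33*(-0.64)^i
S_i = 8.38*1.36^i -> [8.38, 11.4, 15.5, 21.08, 28.67]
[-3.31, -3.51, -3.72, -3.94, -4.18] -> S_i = -3.31*1.06^i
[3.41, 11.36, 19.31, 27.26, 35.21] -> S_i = 3.41 + 7.95*i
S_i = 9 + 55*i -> [9, 64, 119, 174, 229]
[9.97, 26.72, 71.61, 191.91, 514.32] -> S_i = 9.97*2.68^i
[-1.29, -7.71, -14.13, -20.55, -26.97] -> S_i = -1.29 + -6.42*i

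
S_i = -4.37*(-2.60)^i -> [-4.37, 11.36, -29.54, 76.81, -199.7]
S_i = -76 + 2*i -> [-76, -74, -72, -70, -68]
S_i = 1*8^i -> [1, 8, 64, 512, 4096]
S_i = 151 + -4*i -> [151, 147, 143, 139, 135]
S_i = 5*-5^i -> [5, -25, 125, -625, 3125]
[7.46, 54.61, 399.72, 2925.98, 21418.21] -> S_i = 7.46*7.32^i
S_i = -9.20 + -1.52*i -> [-9.2, -10.72, -12.24, -13.76, -15.28]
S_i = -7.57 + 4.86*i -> [-7.57, -2.71, 2.15, 7.01, 11.87]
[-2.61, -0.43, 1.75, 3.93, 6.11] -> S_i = -2.61 + 2.18*i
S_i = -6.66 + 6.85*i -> [-6.66, 0.19, 7.04, 13.89, 20.74]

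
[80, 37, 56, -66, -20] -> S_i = Random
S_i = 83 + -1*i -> [83, 82, 81, 80, 79]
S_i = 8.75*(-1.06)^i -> [8.75, -9.28, 9.83, -10.42, 11.05]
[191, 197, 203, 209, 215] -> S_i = 191 + 6*i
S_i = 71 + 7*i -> [71, 78, 85, 92, 99]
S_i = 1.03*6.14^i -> [1.03, 6.32, 38.83, 238.42, 1463.9]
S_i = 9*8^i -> [9, 72, 576, 4608, 36864]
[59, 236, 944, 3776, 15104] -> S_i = 59*4^i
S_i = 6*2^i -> [6, 12, 24, 48, 96]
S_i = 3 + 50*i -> [3, 53, 103, 153, 203]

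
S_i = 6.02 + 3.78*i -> [6.02, 9.8, 13.58, 17.36, 21.14]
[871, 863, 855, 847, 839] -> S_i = 871 + -8*i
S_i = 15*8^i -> [15, 120, 960, 7680, 61440]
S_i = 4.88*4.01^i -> [4.88, 19.57, 78.47, 314.67, 1261.82]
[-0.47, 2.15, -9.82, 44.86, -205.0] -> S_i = -0.47*(-4.57)^i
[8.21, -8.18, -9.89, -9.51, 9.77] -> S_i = Random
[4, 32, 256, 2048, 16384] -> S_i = 4*8^i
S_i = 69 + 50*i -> [69, 119, 169, 219, 269]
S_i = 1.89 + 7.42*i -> [1.89, 9.31, 16.73, 24.15, 31.57]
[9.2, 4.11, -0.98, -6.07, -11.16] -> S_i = 9.20 + -5.09*i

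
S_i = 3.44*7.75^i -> [3.44, 26.66, 206.62, 1601.27, 12409.81]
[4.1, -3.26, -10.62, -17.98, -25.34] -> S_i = 4.10 + -7.36*i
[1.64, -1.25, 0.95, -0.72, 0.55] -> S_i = 1.64*(-0.76)^i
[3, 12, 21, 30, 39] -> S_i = 3 + 9*i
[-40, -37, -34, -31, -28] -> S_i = -40 + 3*i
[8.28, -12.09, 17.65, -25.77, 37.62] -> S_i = 8.28*(-1.46)^i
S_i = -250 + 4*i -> [-250, -246, -242, -238, -234]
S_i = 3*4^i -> [3, 12, 48, 192, 768]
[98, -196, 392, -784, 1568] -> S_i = 98*-2^i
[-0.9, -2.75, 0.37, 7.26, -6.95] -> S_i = Random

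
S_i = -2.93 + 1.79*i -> [-2.93, -1.14, 0.65, 2.44, 4.23]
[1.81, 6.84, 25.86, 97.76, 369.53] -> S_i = 1.81*3.78^i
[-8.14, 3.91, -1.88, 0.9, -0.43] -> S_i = -8.14*(-0.48)^i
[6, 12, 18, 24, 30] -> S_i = 6 + 6*i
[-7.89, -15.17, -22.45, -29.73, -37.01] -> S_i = -7.89 + -7.28*i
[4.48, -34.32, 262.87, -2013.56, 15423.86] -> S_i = 4.48*(-7.66)^i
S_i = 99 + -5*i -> [99, 94, 89, 84, 79]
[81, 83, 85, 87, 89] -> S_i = 81 + 2*i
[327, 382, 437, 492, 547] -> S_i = 327 + 55*i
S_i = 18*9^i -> [18, 162, 1458, 13122, 118098]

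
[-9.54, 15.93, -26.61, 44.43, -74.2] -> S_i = -9.54*(-1.67)^i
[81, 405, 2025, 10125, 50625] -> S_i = 81*5^i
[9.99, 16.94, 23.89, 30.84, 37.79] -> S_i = 9.99 + 6.95*i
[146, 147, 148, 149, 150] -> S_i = 146 + 1*i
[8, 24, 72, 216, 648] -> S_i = 8*3^i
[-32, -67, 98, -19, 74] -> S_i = Random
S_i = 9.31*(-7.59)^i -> [9.31, -70.66, 536.33, -4070.76, 30897.03]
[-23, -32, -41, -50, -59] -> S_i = -23 + -9*i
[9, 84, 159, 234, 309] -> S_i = 9 + 75*i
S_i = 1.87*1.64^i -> [1.87, 3.07, 5.03, 8.25, 13.53]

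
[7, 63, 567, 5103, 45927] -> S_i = 7*9^i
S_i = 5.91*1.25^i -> [5.91, 7.39, 9.23, 11.54, 14.43]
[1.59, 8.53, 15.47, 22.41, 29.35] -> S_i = 1.59 + 6.94*i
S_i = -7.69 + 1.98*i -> [-7.69, -5.71, -3.73, -1.75, 0.23]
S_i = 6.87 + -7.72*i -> [6.87, -0.85, -8.57, -16.29, -24.01]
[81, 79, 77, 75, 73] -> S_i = 81 + -2*i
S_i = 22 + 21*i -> [22, 43, 64, 85, 106]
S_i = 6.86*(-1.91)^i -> [6.86, -13.1, 25.03, -47.8, 91.3]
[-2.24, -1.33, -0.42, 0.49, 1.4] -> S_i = -2.24 + 0.91*i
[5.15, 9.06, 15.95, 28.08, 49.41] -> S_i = 5.15*1.76^i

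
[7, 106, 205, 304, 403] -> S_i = 7 + 99*i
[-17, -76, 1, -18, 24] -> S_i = Random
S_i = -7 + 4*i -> [-7, -3, 1, 5, 9]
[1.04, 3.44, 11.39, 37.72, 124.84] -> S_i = 1.04*3.31^i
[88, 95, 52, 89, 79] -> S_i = Random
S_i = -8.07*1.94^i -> [-8.07, -15.66, -30.37, -58.92, -114.31]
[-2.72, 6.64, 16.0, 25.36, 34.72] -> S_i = -2.72 + 9.36*i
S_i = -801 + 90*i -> [-801, -711, -621, -531, -441]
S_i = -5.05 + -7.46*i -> [-5.05, -12.51, -19.97, -27.43, -34.89]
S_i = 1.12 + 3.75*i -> [1.12, 4.87, 8.62, 12.37, 16.12]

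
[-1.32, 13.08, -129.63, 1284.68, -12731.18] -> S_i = -1.32*(-9.91)^i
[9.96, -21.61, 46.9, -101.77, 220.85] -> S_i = 9.96*(-2.17)^i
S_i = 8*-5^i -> [8, -40, 200, -1000, 5000]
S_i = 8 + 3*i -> [8, 11, 14, 17, 20]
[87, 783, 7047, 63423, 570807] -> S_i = 87*9^i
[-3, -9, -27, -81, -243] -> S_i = -3*3^i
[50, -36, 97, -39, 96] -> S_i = Random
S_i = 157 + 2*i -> [157, 159, 161, 163, 165]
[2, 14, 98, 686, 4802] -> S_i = 2*7^i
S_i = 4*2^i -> [4, 8, 16, 32, 64]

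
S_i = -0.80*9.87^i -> [-0.8, -7.9, -77.93, -769.2, -7592.04]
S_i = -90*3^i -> [-90, -270, -810, -2430, -7290]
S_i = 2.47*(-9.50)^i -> [2.47, -23.47, 222.92, -2117.72, 20118.3]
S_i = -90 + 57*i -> [-90, -33, 24, 81, 138]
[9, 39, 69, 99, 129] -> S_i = 9 + 30*i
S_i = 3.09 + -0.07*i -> [3.09, 3.02, 2.95, 2.88, 2.81]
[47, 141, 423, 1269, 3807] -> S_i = 47*3^i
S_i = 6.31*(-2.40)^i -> [6.31, -15.14, 36.35, -87.23, 209.35]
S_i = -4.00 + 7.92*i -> [-4.0, 3.92, 11.84, 19.76, 27.68]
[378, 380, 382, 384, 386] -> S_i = 378 + 2*i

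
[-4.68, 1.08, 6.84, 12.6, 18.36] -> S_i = -4.68 + 5.76*i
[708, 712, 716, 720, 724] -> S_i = 708 + 4*i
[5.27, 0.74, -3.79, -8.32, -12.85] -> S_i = 5.27 + -4.53*i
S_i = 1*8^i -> [1, 8, 64, 512, 4096]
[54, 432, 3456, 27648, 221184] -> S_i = 54*8^i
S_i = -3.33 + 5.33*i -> [-3.33, 2.0, 7.33, 12.66, 17.99]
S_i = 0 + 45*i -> [0, 45, 90, 135, 180]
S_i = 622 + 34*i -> [622, 656, 690, 724, 758]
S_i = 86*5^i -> [86, 430, 2150, 10750, 53750]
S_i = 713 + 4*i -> [713, 717, 721, 725, 729]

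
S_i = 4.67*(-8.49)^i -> [4.67, -39.65, 336.61, -2857.85, 24263.18]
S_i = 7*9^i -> [7, 63, 567, 5103, 45927]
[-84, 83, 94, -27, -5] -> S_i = Random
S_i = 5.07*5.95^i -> [5.07, 30.17, 179.49, 1067.97, 6354.42]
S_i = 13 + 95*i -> [13, 108, 203, 298, 393]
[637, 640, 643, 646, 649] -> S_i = 637 + 3*i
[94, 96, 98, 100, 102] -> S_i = 94 + 2*i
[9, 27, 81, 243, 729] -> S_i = 9*3^i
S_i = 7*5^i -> [7, 35, 175, 875, 4375]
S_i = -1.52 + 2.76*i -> [-1.52, 1.24, 4.0, 6.76, 9.52]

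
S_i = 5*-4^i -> [5, -20, 80, -320, 1280]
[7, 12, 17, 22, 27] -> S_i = 7 + 5*i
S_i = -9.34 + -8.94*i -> [-9.34, -18.28, -27.22, -36.16, -45.1]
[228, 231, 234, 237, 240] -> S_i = 228 + 3*i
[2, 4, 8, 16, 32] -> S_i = 2*2^i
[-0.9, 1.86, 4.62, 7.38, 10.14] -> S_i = -0.90 + 2.76*i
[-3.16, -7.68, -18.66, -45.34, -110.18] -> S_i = -3.16*2.43^i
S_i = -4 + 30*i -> [-4, 26, 56, 86, 116]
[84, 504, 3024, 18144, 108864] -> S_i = 84*6^i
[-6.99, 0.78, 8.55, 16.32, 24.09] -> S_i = -6.99 + 7.77*i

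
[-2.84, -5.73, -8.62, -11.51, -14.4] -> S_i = -2.84 + -2.89*i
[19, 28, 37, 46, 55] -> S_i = 19 + 9*i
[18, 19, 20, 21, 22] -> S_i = 18 + 1*i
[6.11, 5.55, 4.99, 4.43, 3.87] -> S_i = 6.11 + -0.56*i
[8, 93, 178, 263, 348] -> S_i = 8 + 85*i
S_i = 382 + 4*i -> [382, 386, 390, 394, 398]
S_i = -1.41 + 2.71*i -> [-1.41, 1.3, 4.01, 6.72, 9.43]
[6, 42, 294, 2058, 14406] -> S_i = 6*7^i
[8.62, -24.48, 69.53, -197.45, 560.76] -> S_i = 8.62*(-2.84)^i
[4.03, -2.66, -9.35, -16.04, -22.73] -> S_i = 4.03 + -6.69*i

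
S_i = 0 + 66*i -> [0, 66, 132, 198, 264]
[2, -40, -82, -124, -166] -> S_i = 2 + -42*i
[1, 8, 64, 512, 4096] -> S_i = 1*8^i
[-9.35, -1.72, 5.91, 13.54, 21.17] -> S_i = -9.35 + 7.63*i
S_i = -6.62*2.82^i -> [-6.62, -18.67, -52.64, -148.46, -418.65]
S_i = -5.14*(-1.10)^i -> [-5.14, 5.65, -6.22, 6.84, -7.53]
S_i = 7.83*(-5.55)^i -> [7.83, -43.46, 241.18, -1338.57, 7429.06]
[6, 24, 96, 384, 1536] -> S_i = 6*4^i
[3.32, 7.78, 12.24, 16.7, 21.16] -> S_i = 3.32 + 4.46*i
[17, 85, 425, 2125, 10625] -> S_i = 17*5^i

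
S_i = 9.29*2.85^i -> [9.29, 26.48, 75.46, 215.06, 612.91]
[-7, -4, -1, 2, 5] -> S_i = -7 + 3*i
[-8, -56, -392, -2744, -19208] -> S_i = -8*7^i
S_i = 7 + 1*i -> [7, 8, 9, 10, 11]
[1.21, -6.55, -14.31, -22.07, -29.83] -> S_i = 1.21 + -7.76*i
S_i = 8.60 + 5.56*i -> [8.6, 14.16, 19.72, 25.28, 30.84]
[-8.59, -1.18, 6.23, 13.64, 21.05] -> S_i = -8.59 + 7.41*i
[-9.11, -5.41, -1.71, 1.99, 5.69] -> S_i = -9.11 + 3.70*i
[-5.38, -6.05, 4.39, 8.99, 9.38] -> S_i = Random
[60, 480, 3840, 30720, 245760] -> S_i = 60*8^i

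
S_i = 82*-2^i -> [82, -164, 328, -656, 1312]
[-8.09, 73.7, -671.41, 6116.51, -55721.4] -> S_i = -8.09*(-9.11)^i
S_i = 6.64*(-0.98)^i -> [6.64, -6.51, 6.38, -6.25, 6.12]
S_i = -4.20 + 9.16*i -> [-4.2, 4.96, 14.12, 23.28, 32.44]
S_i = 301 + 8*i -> [301, 309, 317, 325, 333]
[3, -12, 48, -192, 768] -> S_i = 3*-4^i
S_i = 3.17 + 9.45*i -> [3.17, 12.62, 22.07, 31.52, 40.97]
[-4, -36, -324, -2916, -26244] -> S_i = -4*9^i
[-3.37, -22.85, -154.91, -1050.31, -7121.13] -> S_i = -3.37*6.78^i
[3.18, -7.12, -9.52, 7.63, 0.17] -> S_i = Random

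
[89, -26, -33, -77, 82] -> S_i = Random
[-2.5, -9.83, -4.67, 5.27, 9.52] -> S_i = Random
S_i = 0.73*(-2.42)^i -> [0.73, -1.77, 4.28, -10.35, 25.04]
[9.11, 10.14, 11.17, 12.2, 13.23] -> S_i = 9.11 + 1.03*i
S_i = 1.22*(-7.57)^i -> [1.22, -9.24, 69.91, -529.23, 4006.3]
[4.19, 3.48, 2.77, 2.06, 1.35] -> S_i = 4.19 + -0.71*i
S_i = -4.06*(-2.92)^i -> [-4.06, 11.86, -34.62, 101.08, -295.16]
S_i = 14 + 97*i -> [14, 111, 208, 305, 402]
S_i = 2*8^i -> [2, 16, 128, 1024, 8192]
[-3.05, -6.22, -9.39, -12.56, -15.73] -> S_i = -3.05 + -3.17*i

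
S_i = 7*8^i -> [7, 56, 448, 3584, 28672]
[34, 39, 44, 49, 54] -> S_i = 34 + 5*i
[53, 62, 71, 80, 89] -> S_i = 53 + 9*i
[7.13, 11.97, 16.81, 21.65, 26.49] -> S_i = 7.13 + 4.84*i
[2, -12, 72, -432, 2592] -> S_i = 2*-6^i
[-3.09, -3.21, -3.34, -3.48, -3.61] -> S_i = -3.09*1.04^i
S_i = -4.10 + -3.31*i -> [-4.1, -7.41, -10.72, -14.03, -17.34]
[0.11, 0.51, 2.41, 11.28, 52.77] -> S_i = 0.11*4.68^i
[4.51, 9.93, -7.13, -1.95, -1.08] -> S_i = Random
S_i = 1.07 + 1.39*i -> [1.07, 2.46, 3.85, 5.24, 6.63]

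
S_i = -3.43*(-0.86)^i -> [-3.43, 2.95, -2.54, 2.18, -1.88]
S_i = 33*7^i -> [33, 231, 1617, 11319, 79233]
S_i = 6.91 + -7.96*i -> [6.91, -1.05, -9.01, -16.97, -24.93]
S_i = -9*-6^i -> [-9, 54, -324, 1944, -11664]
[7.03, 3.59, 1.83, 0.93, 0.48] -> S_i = 7.03*0.51^i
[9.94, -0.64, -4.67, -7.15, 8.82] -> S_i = Random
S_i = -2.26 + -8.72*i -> [-2.26, -10.98, -19.7, -28.42, -37.14]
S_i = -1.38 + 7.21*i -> [-1.38, 5.83, 13.04, 20.25, 27.46]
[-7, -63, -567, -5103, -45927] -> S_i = -7*9^i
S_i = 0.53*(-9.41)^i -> [0.53, -4.99, 46.93, -441.62, 4155.61]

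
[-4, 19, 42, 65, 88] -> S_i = -4 + 23*i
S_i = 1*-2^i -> [1, -2, 4, -8, 16]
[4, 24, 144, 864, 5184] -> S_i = 4*6^i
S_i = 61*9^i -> [61, 549, 4941, 44469, 400221]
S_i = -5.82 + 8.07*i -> [-5.82, 2.25, 10.32, 18.39, 26.46]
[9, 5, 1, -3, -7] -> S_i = 9 + -4*i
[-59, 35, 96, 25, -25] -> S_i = Random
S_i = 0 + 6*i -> [0, 6, 12, 18, 24]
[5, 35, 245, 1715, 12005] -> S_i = 5*7^i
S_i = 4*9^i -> [4, 36, 324, 2916, 26244]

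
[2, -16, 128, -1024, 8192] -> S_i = 2*-8^i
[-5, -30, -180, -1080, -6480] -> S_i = -5*6^i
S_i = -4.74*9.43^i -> [-4.74, -44.7, -421.5, -3974.78, -37482.2]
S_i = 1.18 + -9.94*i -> [1.18, -8.76, -18.7, -28.64, -38.58]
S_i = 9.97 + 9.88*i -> [9.97, 19.85, 29.73, 39.61, 49.49]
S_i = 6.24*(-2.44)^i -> [6.24, -15.23, 37.15, -90.65, 221.18]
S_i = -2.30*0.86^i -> [-2.3, -1.98, -1.7, -1.46, -1.26]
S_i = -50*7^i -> [-50, -350, -2450, -17150, -120050]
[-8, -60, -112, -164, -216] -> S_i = -8 + -52*i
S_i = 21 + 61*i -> [21, 82, 143, 204, 265]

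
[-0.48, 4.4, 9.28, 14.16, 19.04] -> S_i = -0.48 + 4.88*i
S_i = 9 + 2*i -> [9, 11, 13, 15, 17]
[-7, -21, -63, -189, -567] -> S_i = -7*3^i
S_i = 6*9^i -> [6, 54, 486, 4374, 39366]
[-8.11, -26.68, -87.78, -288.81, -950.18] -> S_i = -8.11*3.29^i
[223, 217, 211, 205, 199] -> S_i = 223 + -6*i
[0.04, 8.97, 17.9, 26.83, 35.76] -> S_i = 0.04 + 8.93*i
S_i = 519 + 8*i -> [519, 527, 535, 543, 551]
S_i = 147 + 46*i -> [147, 193, 239, 285, 331]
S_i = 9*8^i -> [9, 72, 576, 4608, 36864]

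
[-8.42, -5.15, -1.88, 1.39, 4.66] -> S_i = -8.42 + 3.27*i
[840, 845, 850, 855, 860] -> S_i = 840 + 5*i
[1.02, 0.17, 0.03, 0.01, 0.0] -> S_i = 1.02*0.17^i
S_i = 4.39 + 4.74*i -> [4.39, 9.13, 13.87, 18.61, 23.35]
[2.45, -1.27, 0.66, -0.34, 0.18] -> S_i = 2.45*(-0.52)^i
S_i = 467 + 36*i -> [467, 503, 539, 575, 611]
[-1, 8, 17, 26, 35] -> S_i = -1 + 9*i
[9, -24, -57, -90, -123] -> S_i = 9 + -33*i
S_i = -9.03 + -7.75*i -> [-9.03, -16.78, -24.53, -32.28, -40.03]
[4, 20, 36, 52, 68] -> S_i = 4 + 16*i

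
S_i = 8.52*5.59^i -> [8.52, 47.63, 266.23, 1488.25, 8319.3]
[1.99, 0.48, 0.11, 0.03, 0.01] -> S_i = 1.99*0.24^i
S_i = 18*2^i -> [18, 36, 72, 144, 288]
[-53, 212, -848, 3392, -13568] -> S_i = -53*-4^i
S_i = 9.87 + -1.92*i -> [9.87, 7.95, 6.03, 4.11, 2.19]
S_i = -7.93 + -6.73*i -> [-7.93, -14.66, -21.39, -28.12, -34.85]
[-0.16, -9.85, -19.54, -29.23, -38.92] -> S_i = -0.16 + -9.69*i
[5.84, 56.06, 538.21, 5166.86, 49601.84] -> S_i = 5.84*9.60^i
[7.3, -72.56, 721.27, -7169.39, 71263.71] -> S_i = 7.30*(-9.94)^i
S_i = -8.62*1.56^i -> [-8.62, -13.45, -20.98, -32.73, -51.05]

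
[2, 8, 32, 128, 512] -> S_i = 2*4^i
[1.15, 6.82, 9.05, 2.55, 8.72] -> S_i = Random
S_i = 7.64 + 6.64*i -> [7.64, 14.28, 20.92, 27.56, 34.2]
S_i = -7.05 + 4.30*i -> [-7.05, -2.75, 1.55, 5.85, 10.15]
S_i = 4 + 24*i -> [4, 28, 52, 76, 100]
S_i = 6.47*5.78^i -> [6.47, 37.4, 216.15, 1249.36, 7221.3]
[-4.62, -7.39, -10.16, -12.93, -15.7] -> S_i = -4.62 + -2.77*i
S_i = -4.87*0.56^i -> [-4.87, -2.73, -1.53, -0.86, -0.48]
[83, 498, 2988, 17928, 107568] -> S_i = 83*6^i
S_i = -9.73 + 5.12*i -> [-9.73, -4.61, 0.51, 5.63, 10.75]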